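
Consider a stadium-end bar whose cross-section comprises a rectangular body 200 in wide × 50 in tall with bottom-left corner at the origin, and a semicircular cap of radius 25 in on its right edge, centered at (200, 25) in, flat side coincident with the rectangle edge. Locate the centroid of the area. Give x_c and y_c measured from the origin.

x_c = 109.89 in, y_c = 25.00 in

Part | A | x̄ᵢ | ȳᵢ | A·x̄ᵢ | A·ȳᵢ
rectangular body | 10000.00 | 100.00 | 25.00 | 1000000.00 | 250000.00
semicircular end | 981.75 | 210.61 | 25.00 | 206766.21 | 24543.69
Σ | 10981.75 |  |  | 1206766.21 | 274543.69
x_c = 1206766.21 / 10981.75 = 109.89 in
y_c = 274543.69 / 10981.75 = 25.00 in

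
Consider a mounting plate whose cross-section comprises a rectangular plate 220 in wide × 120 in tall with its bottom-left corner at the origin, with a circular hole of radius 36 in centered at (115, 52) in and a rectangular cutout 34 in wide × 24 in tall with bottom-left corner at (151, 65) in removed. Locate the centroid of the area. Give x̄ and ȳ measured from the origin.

x̄ = 106.85 in, ȳ = 60.87 in

Part | A | x̄ᵢ | ȳᵢ | A·x̄ᵢ | A·ȳᵢ
plate | 26400.00 | 110.00 | 60.00 | 2904000.00 | 1584000.00
hole 1 | -4071.50 | 115.00 | 52.00 | -468222.97 | -211718.21
hole 2 | -816.00 | 168.00 | 77.00 | -137088.00 | -62832.00
Σ | 21512.50 |  |  | 2298689.03 | 1309449.79
x̄ = 2298689.03 / 21512.50 = 106.85 in
ȳ = 1309449.79 / 21512.50 = 60.87 in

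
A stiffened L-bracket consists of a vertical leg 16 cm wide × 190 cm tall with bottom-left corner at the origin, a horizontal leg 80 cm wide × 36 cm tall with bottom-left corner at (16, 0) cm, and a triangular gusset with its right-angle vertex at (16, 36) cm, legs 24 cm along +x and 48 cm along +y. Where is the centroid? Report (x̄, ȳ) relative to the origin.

x̄ = 30.70 cm, ȳ = 57.05 cm

Part | A | x̄ᵢ | ȳᵢ | A·x̄ᵢ | A·ȳᵢ
vertical leg | 3040.00 | 8.00 | 95.00 | 24320.00 | 288800.00
horizontal leg | 2880.00 | 56.00 | 18.00 | 161280.00 | 51840.00
gusset | 576.00 | 24.00 | 52.00 | 13824.00 | 29952.00
Σ | 6496.00 |  |  | 199424.00 | 370592.00
x̄ = 199424.00 / 6496.00 = 30.70 cm
ȳ = 370592.00 / 6496.00 = 57.05 cm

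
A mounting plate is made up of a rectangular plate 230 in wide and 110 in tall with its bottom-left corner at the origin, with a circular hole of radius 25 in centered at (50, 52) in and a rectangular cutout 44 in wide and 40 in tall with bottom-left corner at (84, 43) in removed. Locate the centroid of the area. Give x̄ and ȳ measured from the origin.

x̄ = 121.65 in, ȳ = 54.62 in

Part | A | x̄ᵢ | ȳᵢ | A·x̄ᵢ | A·ȳᵢ
plate | 25300.00 | 115.00 | 55.00 | 2909500.00 | 1391500.00
hole 1 | -1963.50 | 50.00 | 52.00 | -98174.77 | -102101.76
hole 2 | -1760.00 | 106.00 | 63.00 | -186560.00 | -110880.00
Σ | 21576.50 |  |  | 2624765.23 | 1178518.24
x̄ = 2624765.23 / 21576.50 = 121.65 in
ȳ = 1178518.24 / 21576.50 = 54.62 in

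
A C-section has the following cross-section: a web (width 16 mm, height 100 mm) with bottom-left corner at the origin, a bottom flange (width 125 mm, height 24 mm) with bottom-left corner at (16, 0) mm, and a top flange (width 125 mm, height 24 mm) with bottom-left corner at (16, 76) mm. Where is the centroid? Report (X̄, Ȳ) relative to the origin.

X̄ = 63.66 mm, Ȳ = 50.00 mm

Part | A | x̄ᵢ | ȳᵢ | A·x̄ᵢ | A·ȳᵢ
web | 1600.00 | 8.00 | 50.00 | 12800.00 | 80000.00
bottom flange | 3000.00 | 78.50 | 12.00 | 235500.00 | 36000.00
top flange | 3000.00 | 78.50 | 88.00 | 235500.00 | 264000.00
Σ | 7600.00 |  |  | 483800.00 | 380000.00
X̄ = 483800.00 / 7600.00 = 63.66 mm
Ȳ = 380000.00 / 7600.00 = 50.00 mm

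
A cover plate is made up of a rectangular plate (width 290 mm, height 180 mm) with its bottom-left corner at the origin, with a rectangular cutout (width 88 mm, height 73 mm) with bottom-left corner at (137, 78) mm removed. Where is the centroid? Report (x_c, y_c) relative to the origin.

Part | A | x̄ᵢ | ȳᵢ | A·x̄ᵢ | A·ȳᵢ
plate | 52200.00 | 145.00 | 90.00 | 7569000.00 | 4698000.00
hole | -6424.00 | 181.00 | 114.50 | -1162744.00 | -735548.00
Σ | 45776.00 |  |  | 6406256.00 | 3962452.00
x_c = 6406256.00 / 45776.00 = 139.95 mm
y_c = 3962452.00 / 45776.00 = 86.56 mm

x_c = 139.95 mm, y_c = 86.56 mm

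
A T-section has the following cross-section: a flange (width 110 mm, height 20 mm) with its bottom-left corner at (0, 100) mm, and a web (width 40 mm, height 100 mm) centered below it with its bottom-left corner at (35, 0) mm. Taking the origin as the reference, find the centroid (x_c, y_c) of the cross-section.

x_c = 55.00 mm, y_c = 71.29 mm

web: A = 40 × 100 = 4000.00, centroid at (55.00, 50.00).
flange: A = 110 × 20 = 2200.00, centroid at (55.00, 110.00).
ΣA = 6200.00 mm², ΣAx_c = 341000.00 mm³, ΣAy_c = 442000.00 mm³.
x_c = 341000.00/6200.00 = 55.00 mm; y_c = 442000.00/6200.00 = 71.29 mm.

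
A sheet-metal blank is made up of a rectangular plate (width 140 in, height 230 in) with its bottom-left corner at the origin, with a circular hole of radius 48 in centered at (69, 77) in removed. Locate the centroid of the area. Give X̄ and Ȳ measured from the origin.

X̄ = 70.29 in, Ȳ = 126.02 in

plate: A = 140 × 230 = 32200.00, centroid at (70.00, 115.00).
hole: A = −π·48² = -7238.23, centroid at (69.00, 77.00).
ΣA = 24961.77 in², ΣAX̄ = 1754562.17 in³, ΣAȲ = 3145656.33 in³.
X̄ = 1754562.17/24961.77 = 70.29 in; Ȳ = 3145656.33/24961.77 = 126.02 in.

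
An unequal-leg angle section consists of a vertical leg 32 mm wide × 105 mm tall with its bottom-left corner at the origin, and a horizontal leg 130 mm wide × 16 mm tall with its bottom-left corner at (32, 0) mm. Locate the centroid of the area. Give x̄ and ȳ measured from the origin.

x̄ = 46.97 mm, ȳ = 35.49 mm

vertical leg: A = 32 × 105 = 3360.00, centroid at (16.00, 52.50).
horizontal leg: A = 130 × 16 = 2080.00, centroid at (97.00, 8.00).
ΣA = 5440.00 mm², ΣAx̄ = 255520.00 mm³, ΣAȳ = 193040.00 mm³.
x̄ = 255520.00/5440.00 = 46.97 mm; ȳ = 193040.00/5440.00 = 35.49 mm.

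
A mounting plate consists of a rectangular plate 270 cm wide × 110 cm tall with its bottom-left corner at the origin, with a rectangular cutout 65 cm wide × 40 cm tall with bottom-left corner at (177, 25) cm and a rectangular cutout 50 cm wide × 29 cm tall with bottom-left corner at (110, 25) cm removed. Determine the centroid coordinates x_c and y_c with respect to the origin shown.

plate: A = 270 × 110 = 29700.00, centroid at (135.00, 55.00).
hole 1: A = −(65 × 40) = -2600.00, centroid at (209.50, 45.00).
hole 2: A = −(50 × 29) = -1450.00, centroid at (135.00, 39.50).
ΣA = 25650.00 cm²
ΣAx_c = (29700.00)(135.00) + (-2600.00)(209.50) + (-1450.00)(135.00) = 3269050.00 cm³
ΣAy_c = (29700.00)(55.00) + (-2600.00)(45.00) + (-1450.00)(39.50) = 1459225.00 cm³
x_c = 3269050.00 / 25650.00 = 127.45 cm
y_c = 1459225.00 / 25650.00 = 56.89 cm

x_c = 127.45 cm, y_c = 56.89 cm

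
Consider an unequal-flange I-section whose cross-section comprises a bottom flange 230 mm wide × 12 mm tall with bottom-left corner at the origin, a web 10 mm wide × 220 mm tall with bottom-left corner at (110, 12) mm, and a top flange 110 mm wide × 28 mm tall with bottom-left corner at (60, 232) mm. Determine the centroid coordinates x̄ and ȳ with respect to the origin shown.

bottom flange: A = 230 × 12 = 2760.00, centroid at (115.00, 6.00).
web: A = 10 × 220 = 2200.00, centroid at (115.00, 122.00).
top flange: A = 110 × 28 = 3080.00, centroid at (115.00, 246.00).
ΣA = 8040.00 mm², ΣAx̄ = 924600.00 mm³, ΣAȳ = 1042640.00 mm³.
x̄ = 924600.00/8040.00 = 115.00 mm; ȳ = 1042640.00/8040.00 = 129.68 mm.

x̄ = 115.00 mm, ȳ = 129.68 mm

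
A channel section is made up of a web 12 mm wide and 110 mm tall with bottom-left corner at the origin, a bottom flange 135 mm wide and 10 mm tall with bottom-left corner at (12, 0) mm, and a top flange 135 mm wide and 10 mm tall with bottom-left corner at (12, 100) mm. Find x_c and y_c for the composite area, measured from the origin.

x_c = 55.37 mm, y_c = 55.00 mm

web: A = 12 × 110 = 1320.00, centroid at (6.00, 55.00).
bottom flange: A = 135 × 10 = 1350.00, centroid at (79.50, 5.00).
top flange: A = 135 × 10 = 1350.00, centroid at (79.50, 105.00).
ΣA = 4020.00 mm², ΣAx_c = 222570.00 mm³, ΣAy_c = 221100.00 mm³.
x_c = 222570.00/4020.00 = 55.37 mm; y_c = 221100.00/4020.00 = 55.00 mm.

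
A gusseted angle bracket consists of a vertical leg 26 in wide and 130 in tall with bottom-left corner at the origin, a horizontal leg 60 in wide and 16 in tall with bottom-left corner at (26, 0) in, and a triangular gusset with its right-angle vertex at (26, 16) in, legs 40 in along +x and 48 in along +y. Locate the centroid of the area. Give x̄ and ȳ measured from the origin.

vertical leg: A = 26 × 130 = 3380.00, centroid at (13.00, 65.00).
horizontal leg: A = 60 × 16 = 960.00, centroid at (56.00, 8.00).
gusset: A = ½·40·48 = 960.00, centroid at (39.33, 32.00).
ΣA = 5300.00 in², ΣAx̄ = 135460.00 in³, ΣAȳ = 258100.00 in³.
x̄ = 135460.00/5300.00 = 25.56 in; ȳ = 258100.00/5300.00 = 48.70 in.

x̄ = 25.56 in, ȳ = 48.70 in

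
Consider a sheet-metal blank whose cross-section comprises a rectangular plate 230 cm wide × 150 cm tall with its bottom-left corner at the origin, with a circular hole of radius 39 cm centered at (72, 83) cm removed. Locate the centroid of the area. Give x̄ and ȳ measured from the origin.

Part | A | x̄ᵢ | ȳᵢ | A·x̄ᵢ | A·ȳᵢ
plate | 34500.00 | 115.00 | 75.00 | 3967500.00 | 2587500.00
hole | -4778.36 | 72.00 | 83.00 | -344042.09 | -396604.08
Σ | 29721.64 |  |  | 3623457.91 | 2190895.92
x̄ = 3623457.91 / 29721.64 = 121.91 cm
ȳ = 2190895.92 / 29721.64 = 73.71 cm

x̄ = 121.91 cm, ȳ = 73.71 cm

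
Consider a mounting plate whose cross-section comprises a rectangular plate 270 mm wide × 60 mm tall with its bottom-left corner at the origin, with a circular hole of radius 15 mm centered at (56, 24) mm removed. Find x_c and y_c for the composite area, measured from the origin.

x_c = 138.60 mm, y_c = 30.27 mm

plate: A = 270 × 60 = 16200.00, centroid at (135.00, 30.00).
hole: A = −π·15² = -706.86, centroid at (56.00, 24.00).
ΣA = 15493.14 mm², ΣAx_c = 2147415.93 mm³, ΣAy_c = 469035.40 mm³.
x_c = 2147415.93/15493.14 = 138.60 mm; y_c = 469035.40/15493.14 = 30.27 mm.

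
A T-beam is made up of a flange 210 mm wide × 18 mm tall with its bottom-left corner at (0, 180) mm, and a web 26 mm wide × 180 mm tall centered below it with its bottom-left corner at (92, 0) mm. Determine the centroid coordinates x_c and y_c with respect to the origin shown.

web: A = 26 × 180 = 4680.00, centroid at (105.00, 90.00).
flange: A = 210 × 18 = 3780.00, centroid at (105.00, 189.00).
ΣA = 8460.00 mm²
ΣAx_c = (4680.00)(105.00) + (3780.00)(105.00) = 888300.00 mm³
ΣAy_c = (4680.00)(90.00) + (3780.00)(189.00) = 1135620.00 mm³
x_c = 888300.00 / 8460.00 = 105.00 mm
y_c = 1135620.00 / 8460.00 = 134.23 mm

x_c = 105.00 mm, y_c = 134.23 mm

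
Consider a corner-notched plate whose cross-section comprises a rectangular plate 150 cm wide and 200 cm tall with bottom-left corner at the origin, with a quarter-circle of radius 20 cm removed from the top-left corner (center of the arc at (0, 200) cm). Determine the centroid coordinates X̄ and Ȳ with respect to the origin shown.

X̄ = 75.70 cm, Ȳ = 99.03 cm

plate: A = 150 × 200 = 30000.00, centroid at (75.00, 100.00).
removed quarter-circle: A = −¼π·20² = -314.16, centroid at (8.49, 191.51).
ΣA = 29685.84 cm²
ΣAX̄ = (30000.00)(75.00) + (-314.16)(8.49) = 2247333.33 cm³
ΣAȲ = (30000.00)(100.00) + (-314.16)(191.51) = 2939834.81 cm³
X̄ = 2247333.33 / 29685.84 = 75.70 cm
Ȳ = 2939834.81 / 29685.84 = 99.03 cm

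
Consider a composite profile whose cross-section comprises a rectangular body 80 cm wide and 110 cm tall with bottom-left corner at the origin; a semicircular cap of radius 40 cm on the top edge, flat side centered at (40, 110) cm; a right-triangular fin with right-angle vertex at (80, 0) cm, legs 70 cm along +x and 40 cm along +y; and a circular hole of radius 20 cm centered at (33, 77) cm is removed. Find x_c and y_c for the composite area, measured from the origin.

rectangular body: A = 80 × 110 = 8800.00, centroid at (40.00, 55.00).
semicircular top: A = ½π·40² = 2513.27, centroid at (40.00, 126.98).
triangular fin: A = ½·70·40 = 1400.00, centroid at (103.33, 13.33).
hole: A = −π·20² = -1256.64, centroid at (33.00, 77.00).
ΣA = 11456.64 cm²
ΣAx_c = (8800.00)(40.00) + (2513.27)(40.00) + (1400.00)(103.33) + (-1256.64)(33.00) = 555728.61 cm³
ΣAy_c = (8800.00)(55.00) + (2513.27)(126.98) + (1400.00)(13.33) + (-1256.64)(77.00) = 725032.43 cm³
x_c = 555728.61 / 11456.64 = 48.51 cm
y_c = 725032.43 / 11456.64 = 63.28 cm

x_c = 48.51 cm, y_c = 63.28 cm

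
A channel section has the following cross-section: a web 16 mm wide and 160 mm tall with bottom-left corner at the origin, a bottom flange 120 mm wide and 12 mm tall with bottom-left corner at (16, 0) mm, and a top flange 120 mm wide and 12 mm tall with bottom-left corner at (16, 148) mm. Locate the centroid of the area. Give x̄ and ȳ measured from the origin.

web: A = 16 × 160 = 2560.00, centroid at (8.00, 80.00).
bottom flange: A = 120 × 12 = 1440.00, centroid at (76.00, 6.00).
top flange: A = 120 × 12 = 1440.00, centroid at (76.00, 154.00).
ΣA = 5440.00 mm²
ΣAx̄ = (2560.00)(8.00) + (1440.00)(76.00) + (1440.00)(76.00) = 239360.00 mm³
ΣAȳ = (2560.00)(80.00) + (1440.00)(6.00) + (1440.00)(154.00) = 435200.00 mm³
x̄ = 239360.00 / 5440.00 = 44.00 mm
ȳ = 435200.00 / 5440.00 = 80.00 mm

x̄ = 44.00 mm, ȳ = 80.00 mm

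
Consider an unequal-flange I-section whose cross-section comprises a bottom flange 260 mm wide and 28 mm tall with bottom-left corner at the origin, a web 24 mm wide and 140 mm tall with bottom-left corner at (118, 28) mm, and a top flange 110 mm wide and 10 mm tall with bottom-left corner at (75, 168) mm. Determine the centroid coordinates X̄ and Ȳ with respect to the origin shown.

X̄ = 130.00 mm, Ȳ = 52.94 mm

Part | A | x̄ᵢ | ȳᵢ | A·x̄ᵢ | A·ȳᵢ
bottom flange | 7280.00 | 130.00 | 14.00 | 946400.00 | 101920.00
web | 3360.00 | 130.00 | 98.00 | 436800.00 | 329280.00
top flange | 1100.00 | 130.00 | 173.00 | 143000.00 | 190300.00
Σ | 11740.00 |  |  | 1526200.00 | 621500.00
X̄ = 1526200.00 / 11740.00 = 130.00 mm
Ȳ = 621500.00 / 11740.00 = 52.94 mm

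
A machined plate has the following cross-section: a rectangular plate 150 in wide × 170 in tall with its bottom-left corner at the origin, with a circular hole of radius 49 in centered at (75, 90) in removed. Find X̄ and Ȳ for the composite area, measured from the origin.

Part | A | x̄ᵢ | ȳᵢ | A·x̄ᵢ | A·ȳᵢ
plate | 25500.00 | 75.00 | 85.00 | 1912500.00 | 2167500.00
hole | -7542.96 | 75.00 | 90.00 | -565722.30 | -678866.76
Σ | 17957.04 |  |  | 1346777.70 | 1488633.24
X̄ = 1346777.70 / 17957.04 = 75.00 in
Ȳ = 1488633.24 / 17957.04 = 82.90 in

X̄ = 75.00 in, Ȳ = 82.90 in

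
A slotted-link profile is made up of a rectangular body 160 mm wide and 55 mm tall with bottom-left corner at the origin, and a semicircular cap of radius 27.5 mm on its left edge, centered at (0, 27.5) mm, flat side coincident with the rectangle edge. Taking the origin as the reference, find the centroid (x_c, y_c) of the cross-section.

x_c = 69.10 mm, y_c = 27.50 mm

rectangular body: A = 160 × 55 = 8800.00, centroid at (80.00, 27.50).
semicircular end: A = ½π·27.5² = 1187.91, centroid at (-11.67, 27.50).
ΣA = 9987.91 mm², ΣAx_c = 690135.42 mm³, ΣAy_c = 274667.65 mm³.
x_c = 690135.42/9987.91 = 69.10 mm; y_c = 274667.65/9987.91 = 27.50 mm.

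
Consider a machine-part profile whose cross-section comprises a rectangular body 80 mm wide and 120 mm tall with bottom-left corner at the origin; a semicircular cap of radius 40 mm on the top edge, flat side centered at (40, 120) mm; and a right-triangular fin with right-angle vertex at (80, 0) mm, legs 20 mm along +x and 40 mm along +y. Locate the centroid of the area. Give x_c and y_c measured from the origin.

x_c = 41.49 mm, y_c = 73.97 mm

rectangular body: A = 80 × 120 = 9600.00, centroid at (40.00, 60.00).
semicircular top: A = ½π·40² = 2513.27, centroid at (40.00, 136.98).
triangular fin: A = ½·20·40 = 400.00, centroid at (86.67, 13.33).
ΣA = 12513.27 mm²
ΣAx_c = (9600.00)(40.00) + (2513.27)(40.00) + (400.00)(86.67) = 519197.63 mm³
ΣAy_c = (9600.00)(60.00) + (2513.27)(136.98) + (400.00)(13.33) = 925592.89 mm³
x_c = 519197.63 / 12513.27 = 41.49 mm
y_c = 925592.89 / 12513.27 = 73.97 mm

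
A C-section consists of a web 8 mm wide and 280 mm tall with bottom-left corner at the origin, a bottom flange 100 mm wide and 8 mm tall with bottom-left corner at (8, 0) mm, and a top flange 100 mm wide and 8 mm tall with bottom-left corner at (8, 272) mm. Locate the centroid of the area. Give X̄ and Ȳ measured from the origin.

web: A = 8 × 280 = 2240.00, centroid at (4.00, 140.00).
bottom flange: A = 100 × 8 = 800.00, centroid at (58.00, 4.00).
top flange: A = 100 × 8 = 800.00, centroid at (58.00, 276.00).
ΣA = 3840.00 mm²
ΣAX̄ = (2240.00)(4.00) + (800.00)(58.00) + (800.00)(58.00) = 101760.00 mm³
ΣAȲ = (2240.00)(140.00) + (800.00)(4.00) + (800.00)(276.00) = 537600.00 mm³
X̄ = 101760.00 / 3840.00 = 26.50 mm
Ȳ = 537600.00 / 3840.00 = 140.00 mm

X̄ = 26.50 mm, Ȳ = 140.00 mm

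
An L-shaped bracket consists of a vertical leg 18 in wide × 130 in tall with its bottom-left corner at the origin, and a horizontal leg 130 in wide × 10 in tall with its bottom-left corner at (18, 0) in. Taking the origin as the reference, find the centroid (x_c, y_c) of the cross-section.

vertical leg: A = 18 × 130 = 2340.00, centroid at (9.00, 65.00).
horizontal leg: A = 130 × 10 = 1300.00, centroid at (83.00, 5.00).
ΣA = 3640.00 in², ΣAx_c = 128960.00 in³, ΣAy_c = 158600.00 in³.
x_c = 128960.00/3640.00 = 35.43 in; y_c = 158600.00/3640.00 = 43.57 in.

x_c = 35.43 in, y_c = 43.57 in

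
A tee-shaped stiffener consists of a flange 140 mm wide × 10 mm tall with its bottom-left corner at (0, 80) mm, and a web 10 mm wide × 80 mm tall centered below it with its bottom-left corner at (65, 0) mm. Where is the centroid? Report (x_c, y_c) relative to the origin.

x_c = 70.00 mm, y_c = 68.64 mm

Part | A | x̄ᵢ | ȳᵢ | A·x̄ᵢ | A·ȳᵢ
web | 800.00 | 70.00 | 40.00 | 56000.00 | 32000.00
flange | 1400.00 | 70.00 | 85.00 | 98000.00 | 119000.00
Σ | 2200.00 |  |  | 154000.00 | 151000.00
x_c = 154000.00 / 2200.00 = 70.00 mm
y_c = 151000.00 / 2200.00 = 68.64 mm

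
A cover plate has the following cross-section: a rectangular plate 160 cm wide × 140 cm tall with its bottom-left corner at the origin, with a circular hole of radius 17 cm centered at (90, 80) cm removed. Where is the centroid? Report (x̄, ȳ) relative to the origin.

Part | A | x̄ᵢ | ȳᵢ | A·x̄ᵢ | A·ȳᵢ
plate | 22400.00 | 80.00 | 70.00 | 1792000.00 | 1568000.00
hole | -907.92 | 90.00 | 80.00 | -81712.82 | -72633.62
Σ | 21492.08 |  |  | 1710287.18 | 1495366.38
x̄ = 1710287.18 / 21492.08 = 79.58 cm
ȳ = 1495366.38 / 21492.08 = 69.58 cm

x̄ = 79.58 cm, ȳ = 69.58 cm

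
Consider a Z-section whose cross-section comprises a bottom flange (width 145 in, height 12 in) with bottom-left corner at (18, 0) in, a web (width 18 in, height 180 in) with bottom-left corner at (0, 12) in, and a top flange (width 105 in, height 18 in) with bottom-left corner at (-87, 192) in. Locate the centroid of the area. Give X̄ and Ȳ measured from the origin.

bottom flange: A = 145 × 12 = 1740.00, centroid at (90.50, 6.00).
web: A = 18 × 180 = 3240.00, centroid at (9.00, 102.00).
top flange: A = 105 × 18 = 1890.00, centroid at (-34.50, 201.00).
ΣA = 6870.00 in²
ΣAX̄ = (1740.00)(90.50) + (3240.00)(9.00) + (1890.00)(-34.50) = 121425.00 in³
ΣAȲ = (1740.00)(6.00) + (3240.00)(102.00) + (1890.00)(201.00) = 720810.00 in³
X̄ = 121425.00 / 6870.00 = 17.67 in
Ȳ = 720810.00 / 6870.00 = 104.92 in

X̄ = 17.67 in, Ȳ = 104.92 in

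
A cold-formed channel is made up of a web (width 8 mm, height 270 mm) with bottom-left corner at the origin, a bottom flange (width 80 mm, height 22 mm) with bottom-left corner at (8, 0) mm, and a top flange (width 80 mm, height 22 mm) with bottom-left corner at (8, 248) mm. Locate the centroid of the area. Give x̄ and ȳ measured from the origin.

web: A = 8 × 270 = 2160.00, centroid at (4.00, 135.00).
bottom flange: A = 80 × 22 = 1760.00, centroid at (48.00, 11.00).
top flange: A = 80 × 22 = 1760.00, centroid at (48.00, 259.00).
ΣA = 5680.00 mm²
ΣAx̄ = (2160.00)(4.00) + (1760.00)(48.00) + (1760.00)(48.00) = 177600.00 mm³
ΣAȳ = (2160.00)(135.00) + (1760.00)(11.00) + (1760.00)(259.00) = 766800.00 mm³
x̄ = 177600.00 / 5680.00 = 31.27 mm
ȳ = 766800.00 / 5680.00 = 135.00 mm

x̄ = 31.27 mm, ȳ = 135.00 mm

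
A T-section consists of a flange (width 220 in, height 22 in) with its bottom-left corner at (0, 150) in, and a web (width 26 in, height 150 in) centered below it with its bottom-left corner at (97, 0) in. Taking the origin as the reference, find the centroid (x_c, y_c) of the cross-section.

x_c = 110.00 in, y_c = 122.62 in

web: A = 26 × 150 = 3900.00, centroid at (110.00, 75.00).
flange: A = 220 × 22 = 4840.00, centroid at (110.00, 161.00).
ΣA = 8740.00 in²
ΣAx_c = (3900.00)(110.00) + (4840.00)(110.00) = 961400.00 in³
ΣAy_c = (3900.00)(75.00) + (4840.00)(161.00) = 1071740.00 in³
x_c = 961400.00 / 8740.00 = 110.00 in
y_c = 1071740.00 / 8740.00 = 122.62 in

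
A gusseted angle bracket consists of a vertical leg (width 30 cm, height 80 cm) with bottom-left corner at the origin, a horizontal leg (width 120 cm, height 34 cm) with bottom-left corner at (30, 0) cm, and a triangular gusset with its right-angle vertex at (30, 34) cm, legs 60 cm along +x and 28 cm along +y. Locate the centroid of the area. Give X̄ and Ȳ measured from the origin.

vertical leg: A = 30 × 80 = 2400.00, centroid at (15.00, 40.00).
horizontal leg: A = 120 × 34 = 4080.00, centroid at (90.00, 17.00).
gusset: A = ½·60·28 = 840.00, centroid at (50.00, 43.33).
ΣA = 7320.00 cm²
ΣAX̄ = (2400.00)(15.00) + (4080.00)(90.00) + (840.00)(50.00) = 445200.00 cm³
ΣAȲ = (2400.00)(40.00) + (4080.00)(17.00) + (840.00)(43.33) = 201760.00 cm³
X̄ = 445200.00 / 7320.00 = 60.82 cm
Ȳ = 201760.00 / 7320.00 = 27.56 cm

X̄ = 60.82 cm, Ȳ = 27.56 cm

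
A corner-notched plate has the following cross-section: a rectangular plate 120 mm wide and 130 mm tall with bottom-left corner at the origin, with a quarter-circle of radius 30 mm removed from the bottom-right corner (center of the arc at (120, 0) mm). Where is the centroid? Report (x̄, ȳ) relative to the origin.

plate: A = 120 × 130 = 15600.00, centroid at (60.00, 65.00).
removed quarter-circle: A = −¼π·30² = -706.86, centroid at (107.27, 12.73).
ΣA = 14893.14 mm², ΣAx̄ = 860177.00 mm³, ΣAȳ = 1005000.00 mm³.
x̄ = 860177.00/14893.14 = 57.76 mm; ȳ = 1005000.00/14893.14 = 67.48 mm.

x̄ = 57.76 mm, ȳ = 67.48 mm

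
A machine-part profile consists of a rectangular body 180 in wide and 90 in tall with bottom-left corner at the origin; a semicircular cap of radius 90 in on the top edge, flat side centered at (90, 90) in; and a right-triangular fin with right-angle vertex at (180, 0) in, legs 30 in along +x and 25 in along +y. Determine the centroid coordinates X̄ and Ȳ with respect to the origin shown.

rectangular body: A = 180 × 90 = 16200.00, centroid at (90.00, 45.00).
semicircular top: A = ½π·90² = 12723.45, centroid at (90.00, 128.20).
triangular fin: A = ½·30·25 = 375.00, centroid at (190.00, 8.33).
ΣA = 29298.45 in²
ΣAX̄ = (16200.00)(90.00) + (12723.45)(90.00) + (375.00)(190.00) = 2674360.52 in³
ΣAȲ = (16200.00)(45.00) + (12723.45)(128.20) + (375.00)(8.33) = 2363235.52 in³
X̄ = 2674360.52 / 29298.45 = 91.28 in
Ȳ = 2363235.52 / 29298.45 = 80.66 in

X̄ = 91.28 in, Ȳ = 80.66 in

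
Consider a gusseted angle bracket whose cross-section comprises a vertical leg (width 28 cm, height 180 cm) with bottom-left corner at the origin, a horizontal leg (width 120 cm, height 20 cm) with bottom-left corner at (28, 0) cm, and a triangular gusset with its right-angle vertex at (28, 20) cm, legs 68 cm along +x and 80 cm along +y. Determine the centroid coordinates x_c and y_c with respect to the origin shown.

vertical leg: A = 28 × 180 = 5040.00, centroid at (14.00, 90.00).
horizontal leg: A = 120 × 20 = 2400.00, centroid at (88.00, 10.00).
gusset: A = ½·68·80 = 2720.00, centroid at (50.67, 46.67).
ΣA = 10160.00 cm², ΣAx_c = 419573.33 cm³, ΣAy_c = 604533.33 cm³.
x_c = 419573.33/10160.00 = 41.30 cm; y_c = 604533.33/10160.00 = 59.50 cm.

x_c = 41.30 cm, y_c = 59.50 cm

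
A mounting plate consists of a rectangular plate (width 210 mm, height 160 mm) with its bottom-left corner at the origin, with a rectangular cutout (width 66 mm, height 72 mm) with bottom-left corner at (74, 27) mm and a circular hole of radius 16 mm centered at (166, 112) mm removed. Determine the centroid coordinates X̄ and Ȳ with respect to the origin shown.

X̄ = 102.91 mm, Ȳ = 81.96 mm

plate: A = 210 × 160 = 33600.00, centroid at (105.00, 80.00).
hole 1: A = −(66 × 72) = -4752.00, centroid at (107.00, 63.00).
hole 2: A = −π·16² = -804.25, centroid at (166.00, 112.00).
ΣA = 28043.75 mm², ΣAX̄ = 2886030.88 mm³, ΣAȲ = 2298548.26 mm³.
X̄ = 2886030.88/28043.75 = 102.91 mm; Ȳ = 2298548.26/28043.75 = 81.96 mm.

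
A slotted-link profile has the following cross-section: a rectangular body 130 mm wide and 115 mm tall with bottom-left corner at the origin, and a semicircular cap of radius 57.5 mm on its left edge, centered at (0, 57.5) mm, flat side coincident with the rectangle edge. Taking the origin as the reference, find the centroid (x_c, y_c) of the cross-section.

x_c = 41.95 mm, y_c = 57.50 mm

rectangular body: A = 130 × 115 = 14950.00, centroid at (65.00, 57.50).
semicircular end: A = ½π·57.5² = 5193.45, centroid at (-24.40, 57.50).
ΣA = 20143.45 mm², ΣAx_c = 845010.42 mm³, ΣAy_c = 1158248.11 mm³.
x_c = 845010.42/20143.45 = 41.95 mm; y_c = 1158248.11/20143.45 = 57.50 mm.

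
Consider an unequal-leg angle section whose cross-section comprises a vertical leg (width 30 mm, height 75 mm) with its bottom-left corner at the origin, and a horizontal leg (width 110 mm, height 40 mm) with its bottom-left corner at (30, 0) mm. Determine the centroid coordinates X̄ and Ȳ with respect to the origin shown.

vertical leg: A = 30 × 75 = 2250.00, centroid at (15.00, 37.50).
horizontal leg: A = 110 × 40 = 4400.00, centroid at (85.00, 20.00).
ΣA = 6650.00 mm²
ΣAX̄ = (2250.00)(15.00) + (4400.00)(85.00) = 407750.00 mm³
ΣAȲ = (2250.00)(37.50) + (4400.00)(20.00) = 172375.00 mm³
X̄ = 407750.00 / 6650.00 = 61.32 mm
Ȳ = 172375.00 / 6650.00 = 25.92 mm

X̄ = 61.32 mm, Ȳ = 25.92 mm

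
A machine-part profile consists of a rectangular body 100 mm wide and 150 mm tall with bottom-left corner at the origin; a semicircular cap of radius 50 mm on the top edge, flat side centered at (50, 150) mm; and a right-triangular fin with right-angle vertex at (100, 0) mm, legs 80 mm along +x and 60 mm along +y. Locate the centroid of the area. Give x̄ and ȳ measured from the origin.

Part | A | x̄ᵢ | ȳᵢ | A·x̄ᵢ | A·ȳᵢ
rectangular body | 15000.00 | 50.00 | 75.00 | 750000.00 | 1125000.00
semicircular top | 3926.99 | 50.00 | 171.22 | 196349.54 | 672381.96
triangular fin | 2400.00 | 126.67 | 20.00 | 304000.00 | 48000.00
Σ | 21326.99 |  |  | 1250349.54 | 1845381.96
x̄ = 1250349.54 / 21326.99 = 58.63 mm
ȳ = 1845381.96 / 21326.99 = 86.53 mm

x̄ = 58.63 mm, ȳ = 86.53 mm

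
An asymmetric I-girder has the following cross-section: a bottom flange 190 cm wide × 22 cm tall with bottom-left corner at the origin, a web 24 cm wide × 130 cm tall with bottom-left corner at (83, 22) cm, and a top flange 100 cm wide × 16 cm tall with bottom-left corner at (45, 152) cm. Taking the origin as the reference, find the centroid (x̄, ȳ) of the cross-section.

x̄ = 95.00 cm, ȳ = 64.43 cm

Part | A | x̄ᵢ | ȳᵢ | A·x̄ᵢ | A·ȳᵢ
bottom flange | 4180.00 | 95.00 | 11.00 | 397100.00 | 45980.00
web | 3120.00 | 95.00 | 87.00 | 296400.00 | 271440.00
top flange | 1600.00 | 95.00 | 160.00 | 152000.00 | 256000.00
Σ | 8900.00 |  |  | 845500.00 | 573420.00
x̄ = 845500.00 / 8900.00 = 95.00 cm
ȳ = 573420.00 / 8900.00 = 64.43 cm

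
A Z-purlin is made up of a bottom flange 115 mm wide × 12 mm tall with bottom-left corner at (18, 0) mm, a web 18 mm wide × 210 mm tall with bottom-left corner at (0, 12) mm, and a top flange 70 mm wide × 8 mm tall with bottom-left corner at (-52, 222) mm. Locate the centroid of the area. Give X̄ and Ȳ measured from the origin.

Part | A | x̄ᵢ | ȳᵢ | A·x̄ᵢ | A·ȳᵢ
bottom flange | 1380.00 | 75.50 | 6.00 | 104190.00 | 8280.00
web | 3780.00 | 9.00 | 117.00 | 34020.00 | 442260.00
top flange | 560.00 | -17.00 | 226.00 | -9520.00 | 126560.00
Σ | 5720.00 |  |  | 128690.00 | 577100.00
X̄ = 128690.00 / 5720.00 = 22.50 mm
Ȳ = 577100.00 / 5720.00 = 100.89 mm

X̄ = 22.50 mm, Ȳ = 100.89 mm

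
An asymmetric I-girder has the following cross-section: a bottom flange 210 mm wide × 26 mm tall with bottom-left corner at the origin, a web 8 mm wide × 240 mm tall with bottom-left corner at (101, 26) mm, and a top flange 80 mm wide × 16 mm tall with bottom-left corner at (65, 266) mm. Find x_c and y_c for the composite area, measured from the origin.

x_c = 105.00 mm, y_c = 81.06 mm

bottom flange: A = 210 × 26 = 5460.00, centroid at (105.00, 13.00).
web: A = 8 × 240 = 1920.00, centroid at (105.00, 146.00).
top flange: A = 80 × 16 = 1280.00, centroid at (105.00, 274.00).
ΣA = 8660.00 mm²
ΣAx_c = (5460.00)(105.00) + (1920.00)(105.00) + (1280.00)(105.00) = 909300.00 mm³
ΣAy_c = (5460.00)(13.00) + (1920.00)(146.00) + (1280.00)(274.00) = 702020.00 mm³
x_c = 909300.00 / 8660.00 = 105.00 mm
y_c = 702020.00 / 8660.00 = 81.06 mm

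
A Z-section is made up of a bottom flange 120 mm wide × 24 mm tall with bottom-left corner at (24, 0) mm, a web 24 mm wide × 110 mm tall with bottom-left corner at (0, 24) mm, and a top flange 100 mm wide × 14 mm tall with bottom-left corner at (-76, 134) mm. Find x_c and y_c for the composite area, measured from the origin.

x_c = 34.28 mm, y_c = 63.66 mm

bottom flange: A = 120 × 24 = 2880.00, centroid at (84.00, 12.00).
web: A = 24 × 110 = 2640.00, centroid at (12.00, 79.00).
top flange: A = 100 × 14 = 1400.00, centroid at (-26.00, 141.00).
ΣA = 6920.00 mm², ΣAx_c = 237200.00 mm³, ΣAy_c = 440520.00 mm³.
x_c = 237200.00/6920.00 = 34.28 mm; y_c = 440520.00/6920.00 = 63.66 mm.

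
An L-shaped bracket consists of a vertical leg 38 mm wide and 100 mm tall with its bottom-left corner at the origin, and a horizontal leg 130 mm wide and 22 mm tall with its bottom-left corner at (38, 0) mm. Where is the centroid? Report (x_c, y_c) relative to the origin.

x_c = 55.07 mm, y_c = 33.25 mm

Part | A | x̄ᵢ | ȳᵢ | A·x̄ᵢ | A·ȳᵢ
vertical leg | 3800.00 | 19.00 | 50.00 | 72200.00 | 190000.00
horizontal leg | 2860.00 | 103.00 | 11.00 | 294580.00 | 31460.00
Σ | 6660.00 |  |  | 366780.00 | 221460.00
x_c = 366780.00 / 6660.00 = 55.07 mm
y_c = 221460.00 / 6660.00 = 33.25 mm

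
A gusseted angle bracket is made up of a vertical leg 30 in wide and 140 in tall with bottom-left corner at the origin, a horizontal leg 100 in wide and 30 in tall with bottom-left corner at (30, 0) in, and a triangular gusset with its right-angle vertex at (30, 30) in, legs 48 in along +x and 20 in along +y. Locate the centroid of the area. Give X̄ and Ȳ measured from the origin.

X̄ = 42.33 in, Ȳ = 46.43 in

vertical leg: A = 30 × 140 = 4200.00, centroid at (15.00, 70.00).
horizontal leg: A = 100 × 30 = 3000.00, centroid at (80.00, 15.00).
gusset: A = ½·48·20 = 480.00, centroid at (46.00, 36.67).
ΣA = 7680.00 in²
ΣAX̄ = (4200.00)(15.00) + (3000.00)(80.00) + (480.00)(46.00) = 325080.00 in³
ΣAȲ = (4200.00)(70.00) + (3000.00)(15.00) + (480.00)(36.67) = 356600.00 in³
X̄ = 325080.00 / 7680.00 = 42.33 in
Ȳ = 356600.00 / 7680.00 = 46.43 in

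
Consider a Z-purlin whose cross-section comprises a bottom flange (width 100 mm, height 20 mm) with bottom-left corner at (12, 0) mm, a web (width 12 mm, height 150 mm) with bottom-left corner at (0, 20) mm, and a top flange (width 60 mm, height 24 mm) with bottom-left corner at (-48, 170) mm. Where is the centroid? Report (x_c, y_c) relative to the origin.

x_c = 20.78 mm, y_c = 86.47 mm

Part | A | x̄ᵢ | ȳᵢ | A·x̄ᵢ | A·ȳᵢ
bottom flange | 2000.00 | 62.00 | 10.00 | 124000.00 | 20000.00
web | 1800.00 | 6.00 | 95.00 | 10800.00 | 171000.00
top flange | 1440.00 | -18.00 | 182.00 | -25920.00 | 262080.00
Σ | 5240.00 |  |  | 108880.00 | 453080.00
x_c = 108880.00 / 5240.00 = 20.78 mm
y_c = 453080.00 / 5240.00 = 86.47 mm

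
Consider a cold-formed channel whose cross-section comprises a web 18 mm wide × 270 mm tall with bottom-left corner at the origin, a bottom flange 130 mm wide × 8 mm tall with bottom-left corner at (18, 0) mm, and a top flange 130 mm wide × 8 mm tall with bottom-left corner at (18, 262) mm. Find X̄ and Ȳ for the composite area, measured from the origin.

web: A = 18 × 270 = 4860.00, centroid at (9.00, 135.00).
bottom flange: A = 130 × 8 = 1040.00, centroid at (83.00, 4.00).
top flange: A = 130 × 8 = 1040.00, centroid at (83.00, 266.00).
ΣA = 6940.00 mm²
ΣAX̄ = (4860.00)(9.00) + (1040.00)(83.00) + (1040.00)(83.00) = 216380.00 mm³
ΣAȲ = (4860.00)(135.00) + (1040.00)(4.00) + (1040.00)(266.00) = 936900.00 mm³
X̄ = 216380.00 / 6940.00 = 31.18 mm
Ȳ = 936900.00 / 6940.00 = 135.00 mm

X̄ = 31.18 mm, Ȳ = 135.00 mm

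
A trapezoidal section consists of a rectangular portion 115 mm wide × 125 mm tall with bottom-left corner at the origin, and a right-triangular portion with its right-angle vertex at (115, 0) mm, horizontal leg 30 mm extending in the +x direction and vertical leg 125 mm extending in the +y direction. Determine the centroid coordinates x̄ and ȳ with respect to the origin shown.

rectangular portion: A = 115 × 125 = 14375.00, centroid at (57.50, 62.50).
triangular portion: A = ½·30·125 = 1875.00, centroid at (125.00, 41.67).
ΣA = 16250.00 mm², ΣAx̄ = 1060937.50 mm³, ΣAȳ = 976562.50 mm³.
x̄ = 1060937.50/16250.00 = 65.29 mm; ȳ = 976562.50/16250.00 = 60.10 mm.

x̄ = 65.29 mm, ȳ = 60.10 mm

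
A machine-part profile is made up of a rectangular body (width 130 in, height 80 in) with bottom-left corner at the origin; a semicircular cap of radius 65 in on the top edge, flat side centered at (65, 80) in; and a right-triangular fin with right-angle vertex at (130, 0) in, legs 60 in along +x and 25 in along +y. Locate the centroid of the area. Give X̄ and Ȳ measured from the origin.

Part | A | x̄ᵢ | ȳᵢ | A·x̄ᵢ | A·ȳᵢ
rectangular body | 10400.00 | 65.00 | 40.00 | 676000.00 | 416000.00
semicircular top | 6636.61 | 65.00 | 107.59 | 431379.94 | 714012.49
triangular fin | 750.00 | 150.00 | 8.33 | 112500.00 | 6250.00
Σ | 17786.61 |  |  | 1219879.94 | 1136262.49
X̄ = 1219879.94 / 17786.61 = 68.58 in
Ȳ = 1136262.49 / 17786.61 = 63.88 in

X̄ = 68.58 in, Ȳ = 63.88 in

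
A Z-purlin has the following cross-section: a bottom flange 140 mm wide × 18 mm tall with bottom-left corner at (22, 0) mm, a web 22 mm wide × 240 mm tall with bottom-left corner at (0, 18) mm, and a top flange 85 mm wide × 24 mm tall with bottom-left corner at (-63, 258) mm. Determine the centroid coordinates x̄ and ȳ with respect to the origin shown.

x̄ = 25.21 mm, ȳ = 132.33 mm

Part | A | x̄ᵢ | ȳᵢ | A·x̄ᵢ | A·ȳᵢ
bottom flange | 2520.00 | 92.00 | 9.00 | 231840.00 | 22680.00
web | 5280.00 | 11.00 | 138.00 | 58080.00 | 728640.00
top flange | 2040.00 | -20.50 | 270.00 | -41820.00 | 550800.00
Σ | 9840.00 |  |  | 248100.00 | 1302120.00
x̄ = 248100.00 / 9840.00 = 25.21 mm
ȳ = 1302120.00 / 9840.00 = 132.33 mm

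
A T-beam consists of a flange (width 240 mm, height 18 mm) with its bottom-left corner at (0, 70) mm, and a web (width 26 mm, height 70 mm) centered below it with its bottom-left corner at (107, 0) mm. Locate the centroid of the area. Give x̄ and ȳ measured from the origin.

x̄ = 120.00 mm, ȳ = 65.96 mm

web: A = 26 × 70 = 1820.00, centroid at (120.00, 35.00).
flange: A = 240 × 18 = 4320.00, centroid at (120.00, 79.00).
ΣA = 6140.00 mm², ΣAx̄ = 736800.00 mm³, ΣAȳ = 404980.00 mm³.
x̄ = 736800.00/6140.00 = 120.00 mm; ȳ = 404980.00/6140.00 = 65.96 mm.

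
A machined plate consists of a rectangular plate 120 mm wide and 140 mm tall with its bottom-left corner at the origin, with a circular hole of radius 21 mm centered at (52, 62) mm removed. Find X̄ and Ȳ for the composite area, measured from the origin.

X̄ = 60.72 mm, Ȳ = 70.72 mm

plate: A = 120 × 140 = 16800.00, centroid at (60.00, 70.00).
hole: A = −π·21² = -1385.44, centroid at (52.00, 62.00).
ΣA = 15414.56 mm²
ΣAX̄ = (16800.00)(60.00) + (-1385.44)(52.00) = 935957.00 mm³
ΣAȲ = (16800.00)(70.00) + (-1385.44)(62.00) = 1090102.57 mm³
X̄ = 935957.00 / 15414.56 = 60.72 mm
Ȳ = 1090102.57 / 15414.56 = 70.72 mm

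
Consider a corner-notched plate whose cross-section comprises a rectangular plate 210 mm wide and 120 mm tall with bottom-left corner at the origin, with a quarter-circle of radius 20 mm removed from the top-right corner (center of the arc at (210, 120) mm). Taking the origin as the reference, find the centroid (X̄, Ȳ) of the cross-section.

plate: A = 210 × 120 = 25200.00, centroid at (105.00, 60.00).
removed quarter-circle: A = −¼π·20² = -314.16, centroid at (201.51, 111.51).
ΣA = 24885.84 mm²
ΣAX̄ = (25200.00)(105.00) + (-314.16)(201.51) = 2582693.22 mm³
ΣAȲ = (25200.00)(60.00) + (-314.16)(111.51) = 1476967.55 mm³
X̄ = 2582693.22 / 24885.84 = 103.78 mm
Ȳ = 1476967.55 / 24885.84 = 59.35 mm

X̄ = 103.78 mm, Ȳ = 59.35 mm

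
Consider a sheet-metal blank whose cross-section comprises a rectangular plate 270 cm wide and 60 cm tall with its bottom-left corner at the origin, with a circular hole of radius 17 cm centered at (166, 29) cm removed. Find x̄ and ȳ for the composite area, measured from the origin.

plate: A = 270 × 60 = 16200.00, centroid at (135.00, 30.00).
hole: A = −π·17² = -907.92, centroid at (166.00, 29.00).
ΣA = 15292.08 cm²
ΣAx̄ = (16200.00)(135.00) + (-907.92)(166.00) = 2036285.23 cm³
ΣAȳ = (16200.00)(30.00) + (-907.92)(29.00) = 459670.31 cm³
x̄ = 2036285.23 / 15292.08 = 133.16 cm
ȳ = 459670.31 / 15292.08 = 30.06 cm

x̄ = 133.16 cm, ȳ = 30.06 cm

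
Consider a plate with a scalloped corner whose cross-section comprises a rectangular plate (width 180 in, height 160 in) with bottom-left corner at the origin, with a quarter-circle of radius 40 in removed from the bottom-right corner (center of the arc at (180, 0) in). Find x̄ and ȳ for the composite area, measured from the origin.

x̄ = 86.67 in, ȳ = 82.88 in

plate: A = 180 × 160 = 28800.00, centroid at (90.00, 80.00).
removed quarter-circle: A = −¼π·40² = -1256.64, centroid at (163.02, 16.98).
ΣA = 27543.36 in²
ΣAx̄ = (28800.00)(90.00) + (-1256.64)(163.02) = 2387138.66 in³
ΣAȳ = (28800.00)(80.00) + (-1256.64)(16.98) = 2282666.67 in³
x̄ = 2387138.66 / 27543.36 = 86.67 in
ȳ = 2282666.67 / 27543.36 = 82.88 in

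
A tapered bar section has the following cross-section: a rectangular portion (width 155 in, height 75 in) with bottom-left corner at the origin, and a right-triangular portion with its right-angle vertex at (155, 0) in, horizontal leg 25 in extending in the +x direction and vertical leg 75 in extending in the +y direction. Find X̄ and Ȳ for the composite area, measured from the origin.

rectangular portion: A = 155 × 75 = 11625.00, centroid at (77.50, 37.50).
triangular portion: A = ½·25·75 = 937.50, centroid at (163.33, 25.00).
ΣA = 12562.50 in²
ΣAX̄ = (11625.00)(77.50) + (937.50)(163.33) = 1054062.50 in³
ΣAȲ = (11625.00)(37.50) + (937.50)(25.00) = 459375.00 in³
X̄ = 1054062.50 / 12562.50 = 83.91 in
Ȳ = 459375.00 / 12562.50 = 36.57 in

X̄ = 83.91 in, Ȳ = 36.57 in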